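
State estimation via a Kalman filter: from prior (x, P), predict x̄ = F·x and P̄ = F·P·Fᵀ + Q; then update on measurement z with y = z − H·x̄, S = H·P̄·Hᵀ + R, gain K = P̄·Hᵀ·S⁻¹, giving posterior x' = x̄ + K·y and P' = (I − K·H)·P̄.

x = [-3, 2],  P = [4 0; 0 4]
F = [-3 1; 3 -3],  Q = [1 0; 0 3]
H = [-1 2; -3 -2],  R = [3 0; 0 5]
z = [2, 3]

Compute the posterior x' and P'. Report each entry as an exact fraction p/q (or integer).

x̄ = F·x = [11, -15]
P̄ = F·P·Fᵀ + Q = [41 -48; -48 75]
y = z − H·x̄ = [43, 6]
S = H·P̄·Hᵀ + R = [536 15; 15 98]
K = P̄·Hᵀ·S⁻¹ = [-13021/52303 -12417/52303; 19494/52303 -6186/52303]
x' = x̄ + K·y = [-59072/52303, 16581/52303]
P' = (I − K·H)·P̄ = [25287/52303 -6888/52303; -6888/52303 25797/52303]

x' = [-59072/52303, 16581/52303]
P' = [25287/52303 -6888/52303; -6888/52303 25797/52303]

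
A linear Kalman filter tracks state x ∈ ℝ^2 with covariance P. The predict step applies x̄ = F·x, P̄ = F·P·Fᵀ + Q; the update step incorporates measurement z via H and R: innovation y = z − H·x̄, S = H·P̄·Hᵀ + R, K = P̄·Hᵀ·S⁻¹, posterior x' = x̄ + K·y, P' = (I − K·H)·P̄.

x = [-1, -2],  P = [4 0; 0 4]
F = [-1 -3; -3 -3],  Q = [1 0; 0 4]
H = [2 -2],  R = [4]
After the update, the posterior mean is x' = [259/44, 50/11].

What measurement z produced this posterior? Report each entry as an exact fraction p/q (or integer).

x̄ = F·x = [7, 9]
P̄ = F·P·Fᵀ + Q = [41 48; 48 76]
S = H·P̄·Hᵀ + R = [88]
K = P̄·Hᵀ·S⁻¹ = [-7/44; -7/11]
x' − x̄ = [-49/44, -49/11] = K·y
y = (KᵀK)⁻¹·Kᵀ·(x' − x̄) = [7]
z = y + H·x̄ = [7] + [-4] = [3]

z = [3]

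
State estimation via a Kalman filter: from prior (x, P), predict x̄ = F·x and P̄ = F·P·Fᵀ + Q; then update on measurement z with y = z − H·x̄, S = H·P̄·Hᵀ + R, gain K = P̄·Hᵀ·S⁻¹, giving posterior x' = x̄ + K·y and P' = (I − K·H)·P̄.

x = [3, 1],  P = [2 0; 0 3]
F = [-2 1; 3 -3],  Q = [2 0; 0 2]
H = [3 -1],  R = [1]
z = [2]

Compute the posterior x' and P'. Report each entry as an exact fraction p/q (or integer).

x' = [-25/97, -784/291]
P' = [61/97 163/97; 163/97 1577/291]

x̄ = F·x = [-5, 6]
P̄ = F·P·Fᵀ + Q = [13 -21; -21 47]
y = z − H·x̄ = [23]
S = H·P̄·Hᵀ + R = [291]
K = P̄·Hᵀ·S⁻¹ = [20/97; -110/291]
x' = x̄ + K·y = [-25/97, -784/291]
P' = (I − K·H)·P̄ = [61/97 163/97; 163/97 1577/291]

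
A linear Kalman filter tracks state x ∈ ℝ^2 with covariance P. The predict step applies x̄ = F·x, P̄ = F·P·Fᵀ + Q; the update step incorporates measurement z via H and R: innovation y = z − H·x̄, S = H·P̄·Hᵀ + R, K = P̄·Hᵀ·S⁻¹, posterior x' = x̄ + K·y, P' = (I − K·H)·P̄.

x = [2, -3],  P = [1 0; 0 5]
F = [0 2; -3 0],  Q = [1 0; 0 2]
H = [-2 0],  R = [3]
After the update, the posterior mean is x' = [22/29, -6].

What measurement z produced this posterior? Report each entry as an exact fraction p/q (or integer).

x̄ = F·x = [-6, -6]
P̄ = F·P·Fᵀ + Q = [21 0; 0 11]
S = H·P̄·Hᵀ + R = [87]
K = P̄·Hᵀ·S⁻¹ = [-14/29; 0]
x' − x̄ = [196/29, 0] = K·y
y = (KᵀK)⁻¹·Kᵀ·(x' − x̄) = [-14]
z = y + H·x̄ = [-14] + [12] = [-2]

z = [-2]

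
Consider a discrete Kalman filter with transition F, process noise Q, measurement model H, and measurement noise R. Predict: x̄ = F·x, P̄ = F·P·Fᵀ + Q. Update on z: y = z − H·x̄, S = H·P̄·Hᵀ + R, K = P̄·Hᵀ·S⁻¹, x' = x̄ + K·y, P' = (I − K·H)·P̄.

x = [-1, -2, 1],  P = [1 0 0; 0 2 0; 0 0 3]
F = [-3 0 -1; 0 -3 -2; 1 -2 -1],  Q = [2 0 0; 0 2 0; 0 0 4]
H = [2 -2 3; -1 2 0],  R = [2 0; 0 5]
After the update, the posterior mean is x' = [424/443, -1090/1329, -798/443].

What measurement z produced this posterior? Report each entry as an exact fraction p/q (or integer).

z = [-2, -3]

x̄ = F·x = [2, 4, 2]
P̄ = F·P·Fᵀ + Q = [14 6 0; 6 32 18; 0 18 16]
S = H·P̄·Hᵀ + R = [66 -12; -12 123]
K = P̄·Hᵀ·S⁻¹ = [108/443 10/1329; 157/1329 214/443; 106/443 140/443]
x' − x̄ = [-462/443, -6406/1329, -1684/443] = K·y
y = (KᵀK)⁻¹·Kᵀ·(x' − x̄) = [-4, -9]
z = y + H·x̄ = [-4, -9] + [2, 6] = [-2, -3]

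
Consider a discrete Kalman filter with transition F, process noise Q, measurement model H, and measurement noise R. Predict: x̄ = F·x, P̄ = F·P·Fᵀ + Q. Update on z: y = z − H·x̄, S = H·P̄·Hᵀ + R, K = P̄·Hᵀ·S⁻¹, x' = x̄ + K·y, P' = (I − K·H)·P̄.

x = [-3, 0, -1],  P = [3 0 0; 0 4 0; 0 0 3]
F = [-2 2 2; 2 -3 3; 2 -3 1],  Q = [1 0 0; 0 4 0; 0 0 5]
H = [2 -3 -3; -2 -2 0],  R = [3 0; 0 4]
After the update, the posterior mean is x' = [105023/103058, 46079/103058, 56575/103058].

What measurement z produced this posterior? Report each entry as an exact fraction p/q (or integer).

z = [-1, -3]

x̄ = F·x = [4, -9, -7]
P̄ = F·P·Fᵀ + Q = [41 -18 -30; -18 79 57; -30 57 56]
S = H·P̄·Hᵀ + R = [2984 436; 436 340]
K = P̄·Hᵀ·S⁻¹ = [6056/51529 -29475/103058; -12221/103058 -10654/51529; -28029/206116 3207/206116]
x' − x̄ = [-307209/103058, 973601/103058, 777981/103058] = K·y
y = (KᵀK)⁻¹·Kᵀ·(x' − x̄) = [-57, -13]
z = y + H·x̄ = [-57, -13] + [56, 10] = [-1, -3]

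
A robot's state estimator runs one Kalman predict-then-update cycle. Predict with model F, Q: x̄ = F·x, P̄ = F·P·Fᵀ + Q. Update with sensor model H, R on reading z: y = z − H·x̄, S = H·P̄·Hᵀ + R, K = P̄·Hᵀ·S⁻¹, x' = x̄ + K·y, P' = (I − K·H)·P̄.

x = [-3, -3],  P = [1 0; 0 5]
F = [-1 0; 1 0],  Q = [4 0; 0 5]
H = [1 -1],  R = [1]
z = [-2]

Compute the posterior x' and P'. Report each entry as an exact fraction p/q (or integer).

x̄ = F·x = [3, -3]
P̄ = F·P·Fᵀ + Q = [5 -1; -1 6]
y = z − H·x̄ = [-8]
S = H·P̄·Hᵀ + R = [14]
K = P̄·Hᵀ·S⁻¹ = [3/7; -1/2]
x' = x̄ + K·y = [-3/7, 1]
P' = (I − K·H)·P̄ = [17/7 2; 2 5/2]

x' = [-3/7, 1]
P' = [17/7 2; 2 5/2]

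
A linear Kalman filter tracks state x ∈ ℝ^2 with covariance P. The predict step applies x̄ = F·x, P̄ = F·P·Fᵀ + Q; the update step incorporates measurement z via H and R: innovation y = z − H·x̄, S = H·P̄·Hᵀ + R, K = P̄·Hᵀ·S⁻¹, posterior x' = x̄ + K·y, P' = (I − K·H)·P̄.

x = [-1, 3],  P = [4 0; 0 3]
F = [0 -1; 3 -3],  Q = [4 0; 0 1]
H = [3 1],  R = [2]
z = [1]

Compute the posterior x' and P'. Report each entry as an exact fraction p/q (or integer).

x̄ = F·x = [-3, -12]
P̄ = F·P·Fᵀ + Q = [7 9; 9 64]
y = z − H·x̄ = [22]
S = H·P̄·Hᵀ + R = [183]
K = P̄·Hᵀ·S⁻¹ = [10/61; 91/183]
x' = x̄ + K·y = [37/61, -194/183]
P' = (I − K·H)·P̄ = [127/61 -361/61; -361/61 3431/183]

x' = [37/61, -194/183]
P' = [127/61 -361/61; -361/61 3431/183]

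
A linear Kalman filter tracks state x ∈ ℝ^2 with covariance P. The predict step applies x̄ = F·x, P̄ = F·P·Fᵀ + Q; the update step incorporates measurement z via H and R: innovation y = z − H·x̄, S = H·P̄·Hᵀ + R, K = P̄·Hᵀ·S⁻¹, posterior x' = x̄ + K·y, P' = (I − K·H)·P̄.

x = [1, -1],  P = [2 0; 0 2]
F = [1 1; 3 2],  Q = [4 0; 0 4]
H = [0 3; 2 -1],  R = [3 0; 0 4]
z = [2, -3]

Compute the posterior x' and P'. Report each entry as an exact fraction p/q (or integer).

x' = [-1006/1033, 703/1033]
P' = [926/1033 160/1033; 160/1033 340/1033]

x̄ = F·x = [0, 1]
P̄ = F·P·Fᵀ + Q = [8 10; 10 30]
y = z − H·x̄ = [-1, -2]
S = H·P̄·Hᵀ + R = [273 -30; -30 26]
K = P̄·Hᵀ·S⁻¹ = [160/1033 423/1033; 340/1033 -5/1033]
x' = x̄ + K·y = [-1006/1033, 703/1033]
P' = (I − K·H)·P̄ = [926/1033 160/1033; 160/1033 340/1033]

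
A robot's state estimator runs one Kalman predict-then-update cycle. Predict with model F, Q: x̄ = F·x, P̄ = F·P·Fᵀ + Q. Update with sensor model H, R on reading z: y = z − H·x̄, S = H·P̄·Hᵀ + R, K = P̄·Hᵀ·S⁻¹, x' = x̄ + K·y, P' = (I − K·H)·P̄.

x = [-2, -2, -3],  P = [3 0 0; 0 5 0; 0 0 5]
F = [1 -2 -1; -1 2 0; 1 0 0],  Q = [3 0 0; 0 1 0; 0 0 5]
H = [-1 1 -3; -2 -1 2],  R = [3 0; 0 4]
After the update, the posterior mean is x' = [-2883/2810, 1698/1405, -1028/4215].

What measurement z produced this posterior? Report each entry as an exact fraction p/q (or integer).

x̄ = F·x = [5, -2, -2]
P̄ = F·P·Fᵀ + Q = [31 -23 3; -23 24 -3; 3 -3 8]
S = H·P̄·Hᵀ + R = [212 10; 10 80]
K = P̄·Hᵀ·S⁻¹ = [-157/562 -1061/2810; 72/281 236/1405; -253/1686 764/4215]
x' − x̄ = [-16933/2810, 4508/1405, 7402/4215] = K·y
y = (KᵀK)⁻¹·Kᵀ·(x' − x̄) = [4, 13]
z = y + H·x̄ = [4, 13] + [-1, -12] = [3, 1]

z = [3, 1]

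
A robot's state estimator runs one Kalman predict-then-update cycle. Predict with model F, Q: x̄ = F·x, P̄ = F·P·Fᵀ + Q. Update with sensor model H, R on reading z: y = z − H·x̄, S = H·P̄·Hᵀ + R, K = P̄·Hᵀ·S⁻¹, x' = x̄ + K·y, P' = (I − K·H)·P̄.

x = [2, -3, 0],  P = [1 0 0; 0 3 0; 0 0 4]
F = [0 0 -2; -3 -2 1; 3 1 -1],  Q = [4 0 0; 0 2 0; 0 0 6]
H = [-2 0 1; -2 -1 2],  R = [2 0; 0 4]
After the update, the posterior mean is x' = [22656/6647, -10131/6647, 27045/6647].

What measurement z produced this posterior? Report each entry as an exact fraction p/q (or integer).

z = [-3, 3]

x̄ = F·x = [0, 0, 3]
P̄ = F·P·Fᵀ + Q = [20 -8 8; -8 27 -19; 8 -19 22]
S = H·P̄·Hᵀ + R = [72 79; 79 179]
K = P̄·Hᵀ·S⁻¹ = [-4464/6647 1376/6647; 3334/6647 -3291/6647; -2639/6647 2910/6647]
x' − x̄ = [22656/6647, -10131/6647, 7104/6647] = K·y
y = (KᵀK)⁻¹·Kᵀ·(x' − x̄) = [-6, -3]
z = y + H·x̄ = [-6, -3] + [3, 6] = [-3, 3]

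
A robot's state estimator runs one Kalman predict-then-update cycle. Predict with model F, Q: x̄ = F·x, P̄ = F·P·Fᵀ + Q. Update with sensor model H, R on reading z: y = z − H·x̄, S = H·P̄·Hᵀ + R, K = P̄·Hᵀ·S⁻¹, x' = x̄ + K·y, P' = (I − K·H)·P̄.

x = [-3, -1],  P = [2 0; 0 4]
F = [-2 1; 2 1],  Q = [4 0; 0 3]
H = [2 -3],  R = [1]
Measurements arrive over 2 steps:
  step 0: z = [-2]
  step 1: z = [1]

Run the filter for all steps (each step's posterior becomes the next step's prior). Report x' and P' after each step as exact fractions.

step 0: x̄ = F·x = [5, -7]
step 0: P̄ = F·P·Fᵀ + Q = [16 -4; -4 15]
step 0: y = z − H·x̄ = [-33]
step 0: S = H·P̄·Hᵀ + R = [248]
step 0: K = P̄·Hᵀ·S⁻¹ = [11/62; -53/248]
step 0: x' = x̄ + K·y = [-53/62, 13/248]
step 0: P' = (I − K·H)·P̄ = [254/31 335/62; 335/62 911/248]
step 1: x̄ = F·x = [437/248, -411/248]
step 1: P̄ = F·P·Fᵀ + Q = [4671/248 -7217/248; -7217/248 15143/248]
step 1: y = z − H·x̄ = [-1859/248]
step 1: S = H·P̄·Hᵀ + R = [241823/248]
step 1: K = P̄·Hᵀ·S⁻¹ = [30993/241823; -59863/241823]
step 1: x' = x̄ + K·y = [193793/241823, 47968/241823]
step 1: P' = (I − K·H)·P̄ = [681408/241823 443941/241823; 443941/241823 315915/241823]

step 0: x' = [-53/62, 13/248], P' = [254/31 335/62; 335/62 911/248]
step 1: x' = [193793/241823, 47968/241823], P' = [681408/241823 443941/241823; 443941/241823 315915/241823]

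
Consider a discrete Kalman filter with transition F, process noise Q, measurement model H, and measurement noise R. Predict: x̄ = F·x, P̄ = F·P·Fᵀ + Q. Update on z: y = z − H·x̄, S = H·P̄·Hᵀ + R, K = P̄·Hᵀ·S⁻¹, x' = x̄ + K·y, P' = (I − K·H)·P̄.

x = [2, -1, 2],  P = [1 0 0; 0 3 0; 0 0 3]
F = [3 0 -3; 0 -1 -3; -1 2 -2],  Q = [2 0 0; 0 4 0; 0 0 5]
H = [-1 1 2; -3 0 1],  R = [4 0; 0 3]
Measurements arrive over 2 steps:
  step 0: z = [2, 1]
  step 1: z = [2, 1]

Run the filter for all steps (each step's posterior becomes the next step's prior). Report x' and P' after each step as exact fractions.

step 0: x̄ = F·x = [0, -5, -8]
step 0: P̄ = F·P·Fᵀ + Q = [38 27 15; 27 34 12; 15 12 30]
step 0: y = z − H·x̄ = [23, 9]
step 0: S = H·P̄·Hᵀ + R = [130 0; 0 285]
step 0: K = P̄·Hᵀ·S⁻¹ = [19/130 -33/95; 31/130 -23/95; 57/130 -1/19]
step 0: x' = x̄ + K·y = [581/2470, -837/494, 3979/2470]
step 0: P' = (I − K·H)·P̄ = [2059/2470 -3703/2470 3603/2470; -3703/2470 24459/2470 -12903/2470; 3603/2470 -12903/2470 10419/2470]
step 1: x̄ = F·x = [-5097/1235, -204/65, -16909/2470]
step 1: P̄ = F·P·Fᵀ + Q = [26194/1235 888/65 50364/1235; 888/65 1334/65 1903/65; 50364/1235 1903/65 286369/2470]
step 1: y = z − H·x̄ = [18158/1235, -11203/2470]
step 1: S = H·P̄·Hᵀ + R = [538646/1235 -2056/1235; -2056/1235 160903/2470]
step 1: K = P̄·Hᵀ·S⁻¹ = [29537383/175427739 -60775636/175427739; 2910386/19491971 -3428782/19491971; 29527103/58475913 -4992953/58475913]
step 1: x' = x̄ + K·y = [-14073409/175427739, -2832201/19491971, 56466847/58475913]
step 1: P' = (I − K·H)·P̄ = [145986452/175427739 -27458768/19491971 85210816/58475913; -27458768/19491971 169508076/19491971 -92662650/19491971; 85210816/58475913 -92662650/19491971 80217863/19491971]

step 0: x' = [581/2470, -837/494, 3979/2470], P' = [2059/2470 -3703/2470 3603/2470; -3703/2470 24459/2470 -12903/2470; 3603/2470 -12903/2470 10419/2470]
step 1: x' = [-14073409/175427739, -2832201/19491971, 56466847/58475913], P' = [145986452/175427739 -27458768/19491971 85210816/58475913; -27458768/19491971 169508076/19491971 -92662650/19491971; 85210816/58475913 -92662650/19491971 80217863/19491971]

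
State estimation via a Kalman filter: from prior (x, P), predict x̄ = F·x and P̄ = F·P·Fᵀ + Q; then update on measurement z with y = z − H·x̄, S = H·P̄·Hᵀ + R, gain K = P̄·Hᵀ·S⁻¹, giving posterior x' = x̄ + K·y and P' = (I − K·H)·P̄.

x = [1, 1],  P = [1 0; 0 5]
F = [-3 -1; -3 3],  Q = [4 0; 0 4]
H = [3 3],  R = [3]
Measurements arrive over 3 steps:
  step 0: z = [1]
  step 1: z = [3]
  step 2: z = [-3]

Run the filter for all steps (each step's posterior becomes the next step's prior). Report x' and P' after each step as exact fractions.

step 0: x' = [-616/193, 676/193], P' = [3042/193 -3030/193; -3030/193 3082/193]
step 1: x' = [-30320/117701, 148992/117701], P' = [1921004/588505 -374328/117701; -374328/117701 403676/117701]
step 2: x' = [-688989084/381159697, 310817412/381159697], P' = [1240083548/381159697 -1207188216/381159697; -1207188216/381159697 1301149948/381159697]

step 0: x̄ = F·x = [-4, 0]
step 0: P̄ = F·P·Fᵀ + Q = [18 -6; -6 58]
step 0: y = z − H·x̄ = [13]
step 0: S = H·P̄·Hᵀ + R = [579]
step 0: K = P̄·Hᵀ·S⁻¹ = [12/193; 52/193]
step 0: x' = x̄ + K·y = [-616/193, 676/193]
step 0: P' = (I − K·H)·P̄ = [3042/193 -3030/193; -3030/193 3082/193]
step 1: x̄ = F·x = [1172/193, 3876/193]
step 1: P̄ = F·P·Fᵀ + Q = [13052/193 36312/193; 36312/193 110428/193]
step 1: y = z − H·x̄ = [-14565/193]
step 1: S = H·P̄·Hᵀ + R = [1765515/193]
step 1: K = P̄·Hᵀ·S⁻¹ = [49364/588505; 29348/117701]
step 1: x' = x̄ + K·y = [-30320/117701, 148992/117701]
step 1: P' = (I − K·H)·P̄ = [1921004/588505 -374328/117701; -374328/117701 403676/117701]
step 2: x̄ = F·x = [-58032/117701, 537936/117701]
step 2: P̄ = F·P·Fᵀ + Q = [10431596/588505 22463736/588505; 22463736/588505 71497996/588505]
step 2: y = z − H·x̄ = [-1792815/117701]
step 2: S = H·P̄·Hᵀ + R = [1143479091/588505]
step 2: K = P̄·Hᵀ·S⁻¹ = [32895332/381159697; 93961732/381159697]
step 2: x' = x̄ + K·y = [-688989084/381159697, 310817412/381159697]
step 2: P' = (I − K·H)·P̄ = [1240083548/381159697 -1207188216/381159697; -1207188216/381159697 1301149948/381159697]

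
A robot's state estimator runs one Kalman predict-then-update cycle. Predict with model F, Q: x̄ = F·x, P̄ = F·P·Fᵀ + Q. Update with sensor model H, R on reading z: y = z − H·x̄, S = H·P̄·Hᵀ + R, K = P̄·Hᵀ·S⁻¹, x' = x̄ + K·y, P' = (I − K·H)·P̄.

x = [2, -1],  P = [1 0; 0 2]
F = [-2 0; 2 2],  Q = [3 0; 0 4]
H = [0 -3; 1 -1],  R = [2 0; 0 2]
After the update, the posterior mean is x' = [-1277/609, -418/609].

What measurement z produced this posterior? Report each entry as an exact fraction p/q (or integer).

x̄ = F·x = [-4, 2]
P̄ = F·P·Fᵀ + Q = [7 -4; -4 16]
S = H·P̄·Hᵀ + R = [146 60; 60 33]
K = P̄·Hᵀ·S⁻¹ = [-44/203 443/609; -64/203 -20/609]
x' − x̄ = [1159/609, -1636/609] = K·y
y = (KᵀK)⁻¹·Kᵀ·(x' − x̄) = [8, 5]
z = y + H·x̄ = [8, 5] + [-6, -6] = [2, -1]

z = [2, -1]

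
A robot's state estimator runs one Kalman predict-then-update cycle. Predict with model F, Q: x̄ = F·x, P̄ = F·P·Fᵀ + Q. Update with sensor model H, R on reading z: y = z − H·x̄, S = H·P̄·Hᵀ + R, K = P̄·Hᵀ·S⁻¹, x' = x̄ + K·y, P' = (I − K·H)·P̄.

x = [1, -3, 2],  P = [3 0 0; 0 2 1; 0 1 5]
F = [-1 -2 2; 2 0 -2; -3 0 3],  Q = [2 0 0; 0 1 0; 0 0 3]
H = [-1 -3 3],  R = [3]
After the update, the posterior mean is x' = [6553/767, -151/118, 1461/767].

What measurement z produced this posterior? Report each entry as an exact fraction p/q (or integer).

z = [1]

x̄ = F·x = [9, -2, 3]
P̄ = F·P·Fᵀ + Q = [25 -22 33; -22 33 -48; 33 -48 75]
S = H·P̄·Hᵀ + R = [1534]
K = P̄·Hᵀ·S⁻¹ = [70/767; -17/118; 168/767]
x' − x̄ = [-350/767, 85/118, -840/767] = K·y
y = (KᵀK)⁻¹·Kᵀ·(x' − x̄) = [-5]
z = y + H·x̄ = [-5] + [6] = [1]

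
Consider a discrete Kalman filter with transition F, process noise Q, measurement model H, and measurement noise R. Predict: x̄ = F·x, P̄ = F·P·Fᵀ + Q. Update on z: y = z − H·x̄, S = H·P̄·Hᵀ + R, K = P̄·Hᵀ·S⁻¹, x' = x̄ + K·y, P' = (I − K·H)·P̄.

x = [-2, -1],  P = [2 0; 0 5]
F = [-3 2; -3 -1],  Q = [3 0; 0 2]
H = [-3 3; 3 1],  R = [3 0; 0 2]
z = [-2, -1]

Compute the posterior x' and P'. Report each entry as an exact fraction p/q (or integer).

x' = [-1381/23436, -15371/23436]
P' = [6809/46872 2899/46872; 2899/46872 14465/46872]

x̄ = F·x = [4, 7]
P̄ = F·P·Fᵀ + Q = [41 8; 8 25]
y = z − H·x̄ = [-11, -20]
S = H·P̄·Hᵀ + R = [453 -246; -246 444]
K = P̄·Hᵀ·S⁻¹ = [-1955/23436 11663/46872; 5783/23436 11581/46872]
x' = x̄ + K·y = [-1381/23436, -15371/23436]
P' = (I − K·H)·P̄ = [6809/46872 2899/46872; 2899/46872 14465/46872]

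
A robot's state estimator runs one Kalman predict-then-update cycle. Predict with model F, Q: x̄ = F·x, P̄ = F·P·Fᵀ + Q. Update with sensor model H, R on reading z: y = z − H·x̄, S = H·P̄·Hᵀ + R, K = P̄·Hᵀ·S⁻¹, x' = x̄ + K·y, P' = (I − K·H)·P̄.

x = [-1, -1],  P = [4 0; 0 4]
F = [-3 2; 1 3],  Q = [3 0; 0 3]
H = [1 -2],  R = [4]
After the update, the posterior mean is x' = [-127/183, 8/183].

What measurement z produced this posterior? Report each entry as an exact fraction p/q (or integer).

z = [-1]

x̄ = F·x = [1, -4]
P̄ = F·P·Fᵀ + Q = [55 12; 12 43]
S = H·P̄·Hᵀ + R = [183]
K = P̄·Hᵀ·S⁻¹ = [31/183; -74/183]
x' − x̄ = [-310/183, 740/183] = K·y
y = (KᵀK)⁻¹·Kᵀ·(x' − x̄) = [-10]
z = y + H·x̄ = [-10] + [9] = [-1]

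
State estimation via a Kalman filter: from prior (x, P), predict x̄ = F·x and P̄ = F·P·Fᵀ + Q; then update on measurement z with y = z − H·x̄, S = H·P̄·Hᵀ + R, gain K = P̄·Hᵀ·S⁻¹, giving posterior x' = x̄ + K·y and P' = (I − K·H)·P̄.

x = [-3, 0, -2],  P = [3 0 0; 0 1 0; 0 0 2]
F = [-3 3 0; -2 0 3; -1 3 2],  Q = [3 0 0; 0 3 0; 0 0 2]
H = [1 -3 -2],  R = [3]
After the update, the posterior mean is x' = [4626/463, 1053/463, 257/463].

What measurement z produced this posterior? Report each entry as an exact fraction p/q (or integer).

x̄ = F·x = [9, 0, -1]
P̄ = F·P·Fᵀ + Q = [39 18 18; 18 33 18; 18 18 22]
S = H·P̄·Hᵀ + R = [463]
K = P̄·Hᵀ·S⁻¹ = [-51/463; -117/463; -80/463]
x' − x̄ = [459/463, 1053/463, 720/463] = K·y
y = (KᵀK)⁻¹·Kᵀ·(x' − x̄) = [-9]
z = y + H·x̄ = [-9] + [11] = [2]

z = [2]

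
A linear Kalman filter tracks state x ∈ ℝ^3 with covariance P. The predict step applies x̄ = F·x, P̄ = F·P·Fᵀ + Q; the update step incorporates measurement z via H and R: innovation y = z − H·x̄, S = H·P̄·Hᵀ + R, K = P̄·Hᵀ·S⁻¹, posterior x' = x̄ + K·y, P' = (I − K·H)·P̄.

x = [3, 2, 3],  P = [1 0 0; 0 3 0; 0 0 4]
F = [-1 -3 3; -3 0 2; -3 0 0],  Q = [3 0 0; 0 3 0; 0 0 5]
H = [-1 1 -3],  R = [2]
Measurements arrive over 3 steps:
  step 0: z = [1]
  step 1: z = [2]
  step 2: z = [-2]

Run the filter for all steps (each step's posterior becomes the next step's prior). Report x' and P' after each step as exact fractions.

step 0: x' = [161/19, 199/133, -369/133], P' = [930/19 331/19 -195/19; 331/19 3048/133 261/133; -195/19 261/133 566/133]
step 1: x' = [39440/93779, -580326/93779, -193038/66985], P' = [2718042/93779 -2292831/93779 -235611/13397; -2292831/93779 6052814/93779 400839/13397; -235611/13397 400839/13397 1076336/66985]
step 2: x' = [3553590890/520461397, -6361447674/520461397, -2954681634/520461397], P' = [56777820846/520461397 -81378439929/520461397 -45965789451/520461397; -81378439929/520461397 145298902066/520461397 75727041591/520461397; -45965789451/520461397 75727041591/520461397 40706936744/520461397]

step 0: x̄ = F·x = [0, -3, -9]
step 0: P̄ = F·P·Fᵀ + Q = [67 27 3; 27 28 9; 3 9 14]
step 0: y = z − H·x̄ = [-23]
step 0: S = H·P̄·Hᵀ + R = [133]
step 0: K = P̄·Hᵀ·S⁻¹ = [-7/19; -26/133; -36/133]
step 0: x' = x̄ + K·y = [161/19, 199/133, -369/133]
step 0: P' = (I − K·H)·P̄ = [930/19 331/19 -195/19; 331/19 3048/133 261/133; -195/19 261/133 566/133]
step 1: x̄ = F·x = [-149/7, -4119/133, -483/19]
step 1: P̄ = F·P·Fᵀ + Q = [2991/7 3012/7 396; 3012/7 77633/133 9540/19; 396 9540/19 8465/19]
step 1: y = z − H·x̄ = [-1227/19]
step 1: S = H·P̄·Hᵀ + R = [66985/19]
step 1: K = P̄·Hᵀ·S⁻¹ = [-4503/13397; -5141/13397; -23379/66985]
step 1: x' = x̄ + K·y = [39440/93779, -580326/93779, -193038/66985]
step 1: P' = (I − K·H)·P̄ = [2718042/93779 -2292831/93779 -235611/13397; -2292831/93779 6052814/93779 400839/13397; -235611/13397 400839/13397 1076336/66985]
step 2: x̄ = F·x = [4453892/468895, -3294132/468895, -118320/93779]
step 2: P̄ = F·P·Fᵀ + Q = [83347503/468895 -10666608/468895 2362140/93779; -10666608/468895 252812603/468895 34358040/93779; 2362140/93779 34358040/93779 24931273/93779]
step 2: y = z − H·x̄ = [5035434/468895]
step 2: S = H·P̄·Hᵀ + R = [520461397/468895]
step 2: K = P̄·Hᵀ·S⁻¹ = [-129446211/520461397; -251891389/520461397; -213989595/520461397]
step 2: x' = x̄ + K·y = [3553590890/520461397, -6361447674/520461397, -2954681634/520461397]
step 2: P' = (I − K·H)·P̄ = [56777820846/520461397 -81378439929/520461397 -45965789451/520461397; -81378439929/520461397 145298902066/520461397 75727041591/520461397; -45965789451/520461397 75727041591/520461397 40706936744/520461397]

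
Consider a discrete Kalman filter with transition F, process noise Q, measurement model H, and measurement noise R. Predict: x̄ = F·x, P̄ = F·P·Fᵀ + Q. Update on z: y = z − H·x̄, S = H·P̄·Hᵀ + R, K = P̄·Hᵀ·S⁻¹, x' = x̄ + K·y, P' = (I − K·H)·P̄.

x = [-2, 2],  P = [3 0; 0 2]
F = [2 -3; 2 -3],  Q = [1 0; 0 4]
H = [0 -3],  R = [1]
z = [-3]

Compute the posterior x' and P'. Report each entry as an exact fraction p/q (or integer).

x̄ = F·x = [-10, -10]
P̄ = F·P·Fᵀ + Q = [31 30; 30 34]
y = z − H·x̄ = [-33]
S = H·P̄·Hᵀ + R = [307]
K = P̄·Hᵀ·S⁻¹ = [-90/307; -102/307]
x' = x̄ + K·y = [-100/307, 296/307]
P' = (I − K·H)·P̄ = [1417/307 30/307; 30/307 34/307]

x' = [-100/307, 296/307]
P' = [1417/307 30/307; 30/307 34/307]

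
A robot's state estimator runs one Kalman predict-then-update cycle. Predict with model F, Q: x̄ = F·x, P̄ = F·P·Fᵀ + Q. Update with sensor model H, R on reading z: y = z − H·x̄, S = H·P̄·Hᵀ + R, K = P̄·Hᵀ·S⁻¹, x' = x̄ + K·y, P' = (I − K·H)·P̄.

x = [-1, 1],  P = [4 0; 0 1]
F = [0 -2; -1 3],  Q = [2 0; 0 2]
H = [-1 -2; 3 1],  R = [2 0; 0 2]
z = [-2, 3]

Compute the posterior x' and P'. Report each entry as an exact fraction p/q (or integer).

x' = [5/8, 301/376]
P' = [3/8 -3/8; -3/8 285/376]

x̄ = F·x = [-2, 4]
P̄ = F·P·Fᵀ + Q = [6 -6; -6 15]
y = z − H·x̄ = [4, 5]
S = H·P̄·Hᵀ + R = [44 -6; -6 35]
K = P̄·Hᵀ·S⁻¹ = [3/16 3/8; -429/752 -69/376]
x' = x̄ + K·y = [5/8, 301/376]
P' = (I − K·H)·P̄ = [3/8 -3/8; -3/8 285/376]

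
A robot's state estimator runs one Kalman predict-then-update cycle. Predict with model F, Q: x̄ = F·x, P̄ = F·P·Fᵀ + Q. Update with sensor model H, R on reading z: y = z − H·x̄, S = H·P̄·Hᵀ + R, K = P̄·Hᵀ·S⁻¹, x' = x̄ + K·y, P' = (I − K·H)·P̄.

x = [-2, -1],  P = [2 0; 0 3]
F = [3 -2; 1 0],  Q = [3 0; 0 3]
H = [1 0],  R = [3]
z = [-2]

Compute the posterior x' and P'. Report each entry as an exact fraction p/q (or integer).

x̄ = F·x = [-4, -2]
P̄ = F·P·Fᵀ + Q = [33 6; 6 5]
y = z − H·x̄ = [2]
S = H·P̄·Hᵀ + R = [36]
K = P̄·Hᵀ·S⁻¹ = [11/12; 1/6]
x' = x̄ + K·y = [-13/6, -5/3]
P' = (I − K·H)·P̄ = [11/4 1/2; 1/2 4]

x' = [-13/6, -5/3]
P' = [11/4 1/2; 1/2 4]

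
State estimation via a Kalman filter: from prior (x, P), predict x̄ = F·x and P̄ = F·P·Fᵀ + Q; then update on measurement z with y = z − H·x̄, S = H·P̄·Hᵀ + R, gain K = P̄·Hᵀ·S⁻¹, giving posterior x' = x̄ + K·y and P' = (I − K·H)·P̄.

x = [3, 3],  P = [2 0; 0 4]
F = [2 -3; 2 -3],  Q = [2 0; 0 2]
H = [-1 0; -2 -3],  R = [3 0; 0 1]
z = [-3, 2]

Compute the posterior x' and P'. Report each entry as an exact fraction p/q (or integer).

x' = [513/721, -789/721]
P' = [102/103 -444/721; -444/721 354/721]

x̄ = F·x = [-3, -3]
P̄ = F·P·Fᵀ + Q = [46 44; 44 46]
y = z − H·x̄ = [-6, -13]
S = H·P̄·Hᵀ + R = [49 224; 224 1127]
K = P̄·Hᵀ·S⁻¹ = [-34/103 -96/721; 148/721 -174/721]
x' = x̄ + K·y = [513/721, -789/721]
P' = (I − K·H)·P̄ = [102/103 -444/721; -444/721 354/721]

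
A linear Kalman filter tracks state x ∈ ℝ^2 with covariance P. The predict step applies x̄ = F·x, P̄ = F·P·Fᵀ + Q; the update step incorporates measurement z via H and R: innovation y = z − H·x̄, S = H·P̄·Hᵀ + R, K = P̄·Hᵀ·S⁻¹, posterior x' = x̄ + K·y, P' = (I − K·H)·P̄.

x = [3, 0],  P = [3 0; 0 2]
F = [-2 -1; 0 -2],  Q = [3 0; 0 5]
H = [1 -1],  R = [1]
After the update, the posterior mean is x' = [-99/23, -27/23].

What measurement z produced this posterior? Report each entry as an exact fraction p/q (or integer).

z = [-3]

x̄ = F·x = [-6, 0]
P̄ = F·P·Fᵀ + Q = [17 4; 4 13]
S = H·P̄·Hᵀ + R = [23]
K = P̄·Hᵀ·S⁻¹ = [13/23; -9/23]
x' − x̄ = [39/23, -27/23] = K·y
y = (KᵀK)⁻¹·Kᵀ·(x' − x̄) = [3]
z = y + H·x̄ = [3] + [-6] = [-3]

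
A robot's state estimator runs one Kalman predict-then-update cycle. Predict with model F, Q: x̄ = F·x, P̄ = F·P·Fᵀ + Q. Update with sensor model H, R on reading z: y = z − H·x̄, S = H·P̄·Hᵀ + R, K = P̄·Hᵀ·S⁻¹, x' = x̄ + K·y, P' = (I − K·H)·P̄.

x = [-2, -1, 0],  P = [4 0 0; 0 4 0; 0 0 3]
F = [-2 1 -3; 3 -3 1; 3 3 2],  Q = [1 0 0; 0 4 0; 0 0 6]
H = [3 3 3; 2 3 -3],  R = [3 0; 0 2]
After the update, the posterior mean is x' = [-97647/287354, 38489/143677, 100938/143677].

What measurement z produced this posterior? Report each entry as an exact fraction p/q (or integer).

z = [2, -2]

x̄ = F·x = [3, -3, -9]
P̄ = F·P·Fᵀ + Q = [48 -45 -30; -45 79 6; -30 6 90]
S = H·P̄·Hᵀ + R = [714 -396; -396 1427]
K = P̄·Hᵀ·S⁻¹ = [-31797/287354 723/143677; 37054/143677 23271/143677; 26499/143677 -24060/143677]
x' − x̄ = [-959709/287354, 469520/143677, 1394031/143677] = K·y
y = (KᵀK)⁻¹·Kᵀ·(x' − x̄) = [29, -26]
z = y + H·x̄ = [29, -26] + [-27, 24] = [2, -2]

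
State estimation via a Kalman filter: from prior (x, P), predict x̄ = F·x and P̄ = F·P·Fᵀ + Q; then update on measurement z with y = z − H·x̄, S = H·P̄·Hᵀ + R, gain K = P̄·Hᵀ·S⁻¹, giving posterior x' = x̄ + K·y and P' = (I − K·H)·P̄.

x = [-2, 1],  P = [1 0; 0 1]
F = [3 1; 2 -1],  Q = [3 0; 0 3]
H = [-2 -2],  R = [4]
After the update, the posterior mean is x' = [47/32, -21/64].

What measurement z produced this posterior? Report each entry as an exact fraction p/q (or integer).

x̄ = F·x = [-5, -5]
P̄ = F·P·Fᵀ + Q = [13 5; 5 8]
S = H·P̄·Hᵀ + R = [128]
K = P̄·Hᵀ·S⁻¹ = [-9/32; -13/64]
x' − x̄ = [207/32, 299/64] = K·y
y = (KᵀK)⁻¹·Kᵀ·(x' − x̄) = [-23]
z = y + H·x̄ = [-23] + [20] = [-3]

z = [-3]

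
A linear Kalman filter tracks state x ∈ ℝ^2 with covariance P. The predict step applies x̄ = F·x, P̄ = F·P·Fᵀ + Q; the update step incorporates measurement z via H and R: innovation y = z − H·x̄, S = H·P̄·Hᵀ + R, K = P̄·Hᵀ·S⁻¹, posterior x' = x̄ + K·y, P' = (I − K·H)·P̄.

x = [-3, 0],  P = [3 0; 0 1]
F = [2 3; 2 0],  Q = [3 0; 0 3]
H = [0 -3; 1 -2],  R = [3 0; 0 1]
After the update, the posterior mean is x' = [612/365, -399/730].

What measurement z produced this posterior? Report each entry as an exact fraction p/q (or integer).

x̄ = F·x = [-6, -6]
P̄ = F·P·Fᵀ + Q = [24 12; 12 15]
S = H·P̄·Hᵀ + R = [138 54; 54 37]
K = P̄·Hᵀ·S⁻¹ = [-222/365 324/365; -231/730 -9/365]
x' − x̄ = [2802/365, 3981/730] = K·y
y = (KᵀK)⁻¹·Kᵀ·(x' − x̄) = [-17, -3]
z = y + H·x̄ = [-17, -3] + [18, 6] = [1, 3]

z = [1, 3]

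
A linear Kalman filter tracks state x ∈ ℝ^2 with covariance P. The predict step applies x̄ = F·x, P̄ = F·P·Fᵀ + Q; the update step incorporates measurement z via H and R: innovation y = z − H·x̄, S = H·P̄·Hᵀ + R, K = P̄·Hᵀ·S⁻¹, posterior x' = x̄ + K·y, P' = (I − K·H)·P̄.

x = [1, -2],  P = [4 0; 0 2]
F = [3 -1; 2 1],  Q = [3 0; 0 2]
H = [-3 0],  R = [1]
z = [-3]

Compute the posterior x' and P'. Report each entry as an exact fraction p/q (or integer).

x' = [187/185, -396/185]
P' = [41/370 11/185; 11/185 1522/185]

x̄ = F·x = [5, 0]
P̄ = F·P·Fᵀ + Q = [41 22; 22 20]
y = z − H·x̄ = [12]
S = H·P̄·Hᵀ + R = [370]
K = P̄·Hᵀ·S⁻¹ = [-123/370; -33/185]
x' = x̄ + K·y = [187/185, -396/185]
P' = (I − K·H)·P̄ = [41/370 11/185; 11/185 1522/185]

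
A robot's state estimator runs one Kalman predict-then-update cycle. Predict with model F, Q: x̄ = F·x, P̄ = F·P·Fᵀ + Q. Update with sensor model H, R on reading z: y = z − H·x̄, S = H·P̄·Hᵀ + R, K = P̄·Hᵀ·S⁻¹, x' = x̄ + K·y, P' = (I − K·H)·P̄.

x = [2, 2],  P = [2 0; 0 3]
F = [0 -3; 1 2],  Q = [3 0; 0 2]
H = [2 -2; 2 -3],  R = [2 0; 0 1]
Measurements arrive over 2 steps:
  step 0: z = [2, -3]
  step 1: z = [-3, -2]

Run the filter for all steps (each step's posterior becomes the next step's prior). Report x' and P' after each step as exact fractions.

step 0: x̄ = F·x = [-6, 6]
step 0: P̄ = F·P·Fᵀ + Q = [30 -18; -18 16]
step 0: y = z − H·x̄ = [26, 27]
step 0: S = H·P̄·Hᵀ + R = [330 396; 396 481]
step 0: K = P̄·Hᵀ·S⁻¹ = [172/319 -6/29; 278/957 -12/29]
step 0: x' = x̄ + K·y = [776/319, 2278/957]
step 0: P' = (I − K·H)·P̄ = [582/319 410/319; 410/319 952/957]
step 1: x̄ = F·x = [-2278/319, 6884/957]
step 1: P̄ = F·P·Fᵀ + Q = [3813/319 -3134/319; -3134/319 12388/957]
step 1: y = z − H·x̄ = [24565/957, 982/29]
step 1: S = H·P̄·Hᵀ + R = [172438/957 6488/29; 6488/29 8213/29]
step 1: K = P̄·Hᵀ·S⁻¹ = [187953/467699 -60324/467699; 89618/467699 -167376/467699]
step 1: x' = x̄ + K·y = [-558045/467699, -3010/467699]
step 1: P' = (I − K·H)·P̄ = [624183/467699 436230/467699; 436230/467699 346612/467699]

step 0: x' = [776/319, 2278/957], P' = [582/319 410/319; 410/319 952/957]
step 1: x' = [-558045/467699, -3010/467699], P' = [624183/467699 436230/467699; 436230/467699 346612/467699]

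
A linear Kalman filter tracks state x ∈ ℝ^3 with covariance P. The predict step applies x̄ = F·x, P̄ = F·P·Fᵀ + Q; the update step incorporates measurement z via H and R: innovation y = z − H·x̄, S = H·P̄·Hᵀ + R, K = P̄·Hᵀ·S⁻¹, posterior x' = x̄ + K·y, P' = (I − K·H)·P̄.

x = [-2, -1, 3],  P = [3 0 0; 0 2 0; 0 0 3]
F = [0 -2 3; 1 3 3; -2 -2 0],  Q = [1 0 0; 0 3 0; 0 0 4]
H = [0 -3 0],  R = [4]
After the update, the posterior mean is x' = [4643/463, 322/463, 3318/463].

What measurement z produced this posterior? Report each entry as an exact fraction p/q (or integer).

x̄ = F·x = [11, 4, 6]
P̄ = F·P·Fᵀ + Q = [36 15 8; 15 51 -18; 8 -18 24]
S = H·P̄·Hᵀ + R = [463]
K = P̄·Hᵀ·S⁻¹ = [-45/463; -153/463; 54/463]
x' − x̄ = [-450/463, -1530/463, 540/463] = K·y
y = (KᵀK)⁻¹·Kᵀ·(x' − x̄) = [10]
z = y + H·x̄ = [10] + [-12] = [-2]

z = [-2]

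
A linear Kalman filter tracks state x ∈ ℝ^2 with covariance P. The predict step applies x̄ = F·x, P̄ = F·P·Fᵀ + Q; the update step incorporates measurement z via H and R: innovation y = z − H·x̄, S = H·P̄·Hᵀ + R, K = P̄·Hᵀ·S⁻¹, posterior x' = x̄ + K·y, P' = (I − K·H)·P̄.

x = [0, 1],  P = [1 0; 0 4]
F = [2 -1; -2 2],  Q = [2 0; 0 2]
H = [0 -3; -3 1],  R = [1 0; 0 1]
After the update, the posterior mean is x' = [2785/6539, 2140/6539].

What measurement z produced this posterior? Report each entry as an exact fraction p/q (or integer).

x̄ = F·x = [-1, 2]
P̄ = F·P·Fᵀ + Q = [10 -12; -12 22]
S = H·P̄·Hᵀ + R = [199 -174; -174 185]
K = P̄·Hᵀ·S⁻¹ = [-648/6539 -2094/6539; -2118/6539 58/6539]
x' − x̄ = [9324/6539, -10938/6539] = K·y
y = (KᵀK)⁻¹·Kᵀ·(x' − x̄) = [5, -6]
z = y + H·x̄ = [5, -6] + [-6, 5] = [-1, -1]

z = [-1, -1]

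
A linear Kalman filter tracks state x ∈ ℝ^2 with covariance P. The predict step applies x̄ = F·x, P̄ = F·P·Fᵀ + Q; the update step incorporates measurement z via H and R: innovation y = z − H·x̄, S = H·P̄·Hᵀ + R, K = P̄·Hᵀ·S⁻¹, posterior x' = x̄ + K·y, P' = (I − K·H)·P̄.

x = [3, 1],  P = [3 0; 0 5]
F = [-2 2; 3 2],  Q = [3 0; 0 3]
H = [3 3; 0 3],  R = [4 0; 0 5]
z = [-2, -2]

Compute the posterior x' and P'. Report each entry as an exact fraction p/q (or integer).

x̄ = F·x = [-4, 11]
P̄ = F·P·Fᵀ + Q = [35 2; 2 50]
y = z − H·x̄ = [-23, -35]
S = H·P̄·Hᵀ + R = [805 468; 468 455]
K = P̄·Hᵀ·S⁻¹ = [3669/11327 -47118/147251; 60/11327 47742/147251]
x' = x̄ + K·y = [-36905/147251, -69149/147251]
P' = (I − K·H)·P̄ = [142126/147251 -78530/147251; -78530/147251 79570/147251]

x' = [-36905/147251, -69149/147251]
P' = [142126/147251 -78530/147251; -78530/147251 79570/147251]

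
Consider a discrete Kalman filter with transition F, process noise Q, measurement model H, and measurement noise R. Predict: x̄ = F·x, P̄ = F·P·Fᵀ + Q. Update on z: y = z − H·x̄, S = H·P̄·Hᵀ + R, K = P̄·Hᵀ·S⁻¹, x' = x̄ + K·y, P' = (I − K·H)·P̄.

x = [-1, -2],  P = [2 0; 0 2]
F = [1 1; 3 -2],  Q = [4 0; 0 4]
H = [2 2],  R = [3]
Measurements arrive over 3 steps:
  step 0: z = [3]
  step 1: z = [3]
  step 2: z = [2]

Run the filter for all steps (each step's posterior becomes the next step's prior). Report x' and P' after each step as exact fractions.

step 0: x̄ = F·x = [-3, 1]
step 0: P̄ = F·P·Fᵀ + Q = [8 2; 2 30]
step 0: y = z − H·x̄ = [7]
step 0: S = H·P̄·Hᵀ + R = [171]
step 0: K = P̄·Hᵀ·S⁻¹ = [20/171; 64/171]
step 0: x' = x̄ + K·y = [-373/171, 619/171]
step 0: P' = (I − K·H)·P̄ = [968/171 -938/171; -938/171 1034/171]
step 1: x̄ = F·x = [82/57, -2357/171]
step 1: P̄ = F·P·Fᵀ + Q = [90/19 -34/57; -34/57 24788/171]
step 1: y = z − H·x̄ = [4735/171]
step 1: S = H·P̄·Hᵀ + R = [102089/171]
step 1: K = P̄·Hᵀ·S⁻¹ = [1416/102089; 49372/102089]
step 1: x' = x̄ + K·y = [186074/102089, -40043/102089]
step 1: P' = (I − K·H)·P̄ = [471854/102089 -469730/102089; -469730/102089 543788/102089]
step 2: x̄ = F·x = [146031/102089, 638308/102089]
step 2: P̄ = F·P·Fᵀ + Q = [484538/102089 -141744/102089; -141744/102089 12466954/102089]
step 2: y = z − H·x̄ = [-1364500/102089]
step 2: S = H·P̄·Hᵀ + R = [50978283/102089]
step 2: K = P̄·Hᵀ·S⁻¹ = [685588/50978283; 24650420/50978283]
step 2: x' = x̄ + K·y = [63757357/50978283, -10732324/50978283]
step 2: P' = (I − K·H)·P̄ = [237350590/50978283 -236322208/50978283; -236322208/50978283 273297838/50978283]

step 0: x' = [-373/171, 619/171], P' = [968/171 -938/171; -938/171 1034/171]
step 1: x' = [186074/102089, -40043/102089], P' = [471854/102089 -469730/102089; -469730/102089 543788/102089]
step 2: x' = [63757357/50978283, -10732324/50978283], P' = [237350590/50978283 -236322208/50978283; -236322208/50978283 273297838/50978283]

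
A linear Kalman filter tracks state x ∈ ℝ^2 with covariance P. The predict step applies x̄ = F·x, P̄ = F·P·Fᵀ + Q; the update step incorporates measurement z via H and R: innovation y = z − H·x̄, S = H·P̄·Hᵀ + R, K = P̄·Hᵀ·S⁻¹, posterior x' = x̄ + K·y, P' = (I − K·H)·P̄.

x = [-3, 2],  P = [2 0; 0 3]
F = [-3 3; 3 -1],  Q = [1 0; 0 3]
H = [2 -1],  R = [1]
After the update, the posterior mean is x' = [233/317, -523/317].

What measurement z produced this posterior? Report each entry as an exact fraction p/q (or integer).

z = [3]

x̄ = F·x = [15, -11]
P̄ = F·P·Fᵀ + Q = [46 -27; -27 24]
S = H·P̄·Hᵀ + R = [317]
K = P̄·Hᵀ·S⁻¹ = [119/317; -78/317]
x' − x̄ = [-4522/317, 2964/317] = K·y
y = (KᵀK)⁻¹·Kᵀ·(x' − x̄) = [-38]
z = y + H·x̄ = [-38] + [41] = [3]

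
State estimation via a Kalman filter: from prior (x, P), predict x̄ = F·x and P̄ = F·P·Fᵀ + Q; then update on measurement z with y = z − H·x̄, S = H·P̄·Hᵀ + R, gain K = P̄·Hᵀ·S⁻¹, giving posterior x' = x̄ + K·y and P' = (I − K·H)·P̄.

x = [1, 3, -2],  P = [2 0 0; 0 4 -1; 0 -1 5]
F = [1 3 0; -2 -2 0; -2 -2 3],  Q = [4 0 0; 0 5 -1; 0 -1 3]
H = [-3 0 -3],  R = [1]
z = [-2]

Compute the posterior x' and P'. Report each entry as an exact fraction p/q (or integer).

x' = [700/67, -530/67, -656/67]
P' = [19473/469 -13177/469 -19468/469; -13177/469 13592/469 13178/469; -19468/469 13178/469 19515/469]

x̄ = F·x = [10, -8, -14]
P̄ = F·P·Fᵀ + Q = [42 -28 -37; -28 29 29; -37 29 84]
y = z − H·x̄ = [-14]
S = H·P̄·Hᵀ + R = [469]
K = P̄·Hᵀ·S⁻¹ = [-15/469; -3/469; -141/469]
x' = x̄ + K·y = [700/67, -530/67, -656/67]
P' = (I − K·H)·P̄ = [19473/469 -13177/469 -19468/469; -13177/469 13592/469 13178/469; -19468/469 13178/469 19515/469]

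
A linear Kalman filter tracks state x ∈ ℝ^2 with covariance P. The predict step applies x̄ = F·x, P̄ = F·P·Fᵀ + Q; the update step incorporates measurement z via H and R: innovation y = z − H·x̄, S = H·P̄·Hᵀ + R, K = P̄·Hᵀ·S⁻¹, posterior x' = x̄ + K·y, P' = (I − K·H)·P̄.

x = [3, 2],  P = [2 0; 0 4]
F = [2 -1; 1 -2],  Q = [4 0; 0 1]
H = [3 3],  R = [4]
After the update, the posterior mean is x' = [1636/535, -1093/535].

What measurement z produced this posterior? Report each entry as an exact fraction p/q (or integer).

x̄ = F·x = [4, -1]
P̄ = F·P·Fᵀ + Q = [16 12; 12 19]
S = H·P̄·Hᵀ + R = [535]
K = P̄·Hᵀ·S⁻¹ = [84/535; 93/535]
x' − x̄ = [-504/535, -558/535] = K·y
y = (KᵀK)⁻¹·Kᵀ·(x' − x̄) = [-6]
z = y + H·x̄ = [-6] + [9] = [3]

z = [3]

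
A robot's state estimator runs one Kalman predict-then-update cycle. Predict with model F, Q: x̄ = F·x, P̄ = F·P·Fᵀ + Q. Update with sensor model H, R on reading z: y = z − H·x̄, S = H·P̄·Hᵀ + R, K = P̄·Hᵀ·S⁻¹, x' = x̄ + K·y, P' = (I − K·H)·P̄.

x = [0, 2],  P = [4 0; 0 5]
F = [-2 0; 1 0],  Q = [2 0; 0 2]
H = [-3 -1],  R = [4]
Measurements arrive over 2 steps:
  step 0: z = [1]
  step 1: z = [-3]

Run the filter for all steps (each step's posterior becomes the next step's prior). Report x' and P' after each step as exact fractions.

step 0: x' = [-23/62, 9/62], P' = [29/31 -41/31; -41/31 105/31]
step 1: x' = [1635/1469, -640/1469], P' = [1126/1469 -1474/1469; -1474/1469 4090/1469]

step 0: x̄ = F·x = [0, 0]
step 0: P̄ = F·P·Fᵀ + Q = [18 -8; -8 6]
step 0: y = z − H·x̄ = [1]
step 0: S = H·P̄·Hᵀ + R = [124]
step 0: K = P̄·Hᵀ·S⁻¹ = [-23/62; 9/62]
step 0: x' = x̄ + K·y = [-23/62, 9/62]
step 0: P' = (I − K·H)·P̄ = [29/31 -41/31; -41/31 105/31]
step 1: x̄ = F·x = [23/31, -23/62]
step 1: P̄ = F·P·Fᵀ + Q = [178/31 -58/31; -58/31 91/31]
step 1: y = z − H·x̄ = [-71/62]
step 1: S = H·P̄·Hᵀ + R = [1469/31]
step 1: K = P̄·Hᵀ·S⁻¹ = [-476/1469; 83/1469]
step 1: x' = x̄ + K·y = [1635/1469, -640/1469]
step 1: P' = (I − K·H)·P̄ = [1126/1469 -1474/1469; -1474/1469 4090/1469]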